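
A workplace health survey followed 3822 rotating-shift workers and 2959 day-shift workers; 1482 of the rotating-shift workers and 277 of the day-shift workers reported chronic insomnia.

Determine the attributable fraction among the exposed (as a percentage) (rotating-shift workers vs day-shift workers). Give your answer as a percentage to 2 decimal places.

risk, rotating-shift workers = 1482/3822 = 0.3878
risk, day-shift workers = 277/2959 = 0.0936
AR% = (0.3878 − 0.0936) / 0.3878 = 0.7586 → 75.86%

AR% ≈ 75.86%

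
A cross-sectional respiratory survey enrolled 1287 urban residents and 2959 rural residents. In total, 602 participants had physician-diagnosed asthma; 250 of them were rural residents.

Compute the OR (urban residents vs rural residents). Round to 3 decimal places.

urban residents with the outcome: 602 − 250 = 352
urban residents without the outcome: 1287 − 352 = 935
rural residents without the outcome: 2959 − 250 = 2709
OR = (352 × 2709) / (935 × 250) = 953568/233750 ≈ 4.079

OR = 4.079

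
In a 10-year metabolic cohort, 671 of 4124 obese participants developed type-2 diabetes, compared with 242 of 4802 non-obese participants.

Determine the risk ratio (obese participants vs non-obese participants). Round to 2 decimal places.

3.23

risk, obese participants = 671/4124 = 0.1627
risk, non-obese participants = 242/4802 = 0.0504
RR = 0.1627 / 0.0504 = 3.23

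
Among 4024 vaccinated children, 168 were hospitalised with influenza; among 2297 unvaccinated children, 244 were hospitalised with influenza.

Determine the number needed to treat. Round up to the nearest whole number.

risk, vaccinated children = 168/4024 = 0.041750
risk, unvaccinated children = 244/2297 = 0.106226
absolute risk difference = 0.064476
1 / 0.064476 = 15.510 → round up → 16

16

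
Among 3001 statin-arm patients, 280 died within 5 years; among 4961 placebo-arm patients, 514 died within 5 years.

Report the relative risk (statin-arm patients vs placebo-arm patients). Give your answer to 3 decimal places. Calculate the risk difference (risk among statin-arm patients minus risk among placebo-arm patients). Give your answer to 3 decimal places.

RR = 0.901; RD = -0.010

risk, statin-arm patients = 280/3001 = 0.0933
risk, placebo-arm patients = 514/4961 = 0.1036
RR = 0.0933 / 0.1036 = 0.901
risk difference = 0.0933 − 0.1036 = -0.010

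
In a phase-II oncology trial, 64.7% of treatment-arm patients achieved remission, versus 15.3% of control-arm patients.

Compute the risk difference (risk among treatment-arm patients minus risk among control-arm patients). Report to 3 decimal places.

risk difference = 0.6470 − 0.1530 = 0.494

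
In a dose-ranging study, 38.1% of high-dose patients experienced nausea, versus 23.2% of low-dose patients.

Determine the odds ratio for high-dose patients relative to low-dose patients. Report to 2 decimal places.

odds, high-dose patients = 0.3810/0.6190 = 0.6155
odds, low-dose patients = 0.2320/0.7680 = 0.3021
OR = 0.6155 / 0.3021 = 2.04

2.04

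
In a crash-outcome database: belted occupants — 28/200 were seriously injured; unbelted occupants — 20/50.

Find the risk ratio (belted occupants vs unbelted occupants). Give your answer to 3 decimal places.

0.350

risk, belted occupants = 28/200 = 0.1400
risk, unbelted occupants = 20/50 = 0.4000
RR = 0.1400 / 0.4000 = 0.350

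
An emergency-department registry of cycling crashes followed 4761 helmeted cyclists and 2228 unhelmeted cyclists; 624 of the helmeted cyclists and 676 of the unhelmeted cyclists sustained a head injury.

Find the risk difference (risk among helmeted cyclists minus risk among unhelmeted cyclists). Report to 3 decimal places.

risk, helmeted cyclists = 624/4761 = 0.1311
risk, unhelmeted cyclists = 676/2228 = 0.3034
risk difference = 0.1311 − 0.3034 = -0.172

RD: -0.172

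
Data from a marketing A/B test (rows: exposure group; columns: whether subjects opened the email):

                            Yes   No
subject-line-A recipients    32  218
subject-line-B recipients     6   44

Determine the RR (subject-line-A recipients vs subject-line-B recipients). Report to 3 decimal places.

RR ≈ 1.067

risk, subject-line-A recipients = 32/250 = 0.1280
risk, subject-line-B recipients = 6/50 = 0.1200
RR = 0.1280 / 0.1200 = 1.067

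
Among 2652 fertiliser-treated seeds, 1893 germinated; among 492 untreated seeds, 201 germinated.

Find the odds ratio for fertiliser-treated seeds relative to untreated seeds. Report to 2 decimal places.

OR = (1893 × 291) / (759 × 201) = 550863/152559 ≈ 3.61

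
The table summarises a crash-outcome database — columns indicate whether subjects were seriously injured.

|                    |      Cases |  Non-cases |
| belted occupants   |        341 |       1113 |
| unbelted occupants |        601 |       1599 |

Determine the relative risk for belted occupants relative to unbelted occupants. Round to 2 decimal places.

RR: 0.86

risk, belted occupants = 341/1454 = 0.2345
risk, unbelted occupants = 601/2200 = 0.2732
RR = 0.2345 / 0.2732 = 0.86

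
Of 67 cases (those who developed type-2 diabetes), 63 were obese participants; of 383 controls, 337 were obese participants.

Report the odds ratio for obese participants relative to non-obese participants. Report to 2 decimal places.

OR = (63 × 46) / (337 × 4) = 2898/1348 ≈ 2.15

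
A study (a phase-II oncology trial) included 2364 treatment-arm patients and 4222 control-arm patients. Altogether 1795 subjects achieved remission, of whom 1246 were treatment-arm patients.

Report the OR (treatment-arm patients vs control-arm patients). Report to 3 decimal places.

treatment-arm patients without the outcome: 2364 − 1246 = 1118
control-arm patients with the outcome: 1795 − 1246 = 549
control-arm patients without the outcome: 4222 − 549 = 3673
OR = (1246 × 3673) / (1118 × 549) = 4576558/613782 ≈ 7.456

7.456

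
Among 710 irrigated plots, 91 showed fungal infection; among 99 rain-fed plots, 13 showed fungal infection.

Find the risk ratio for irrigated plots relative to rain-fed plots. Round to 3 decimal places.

0.976

risk, irrigated plots = 91/710 = 0.1282
risk, rain-fed plots = 13/99 = 0.1313
RR = 0.1282 / 0.1313 = 0.976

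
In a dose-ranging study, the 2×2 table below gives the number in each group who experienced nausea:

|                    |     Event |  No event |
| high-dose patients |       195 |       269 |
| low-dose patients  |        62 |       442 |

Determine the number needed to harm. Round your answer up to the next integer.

NNH = 4

risk, high-dose patients = 195/464 = 0.420259
risk, low-dose patients = 62/504 = 0.123016
absolute risk difference = 0.297243
1 / 0.297243 = 3.364 → round up → 4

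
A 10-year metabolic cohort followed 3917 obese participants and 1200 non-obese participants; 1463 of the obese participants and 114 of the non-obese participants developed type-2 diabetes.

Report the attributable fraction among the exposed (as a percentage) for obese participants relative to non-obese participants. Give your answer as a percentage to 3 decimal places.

risk, obese participants = 1463/3917 = 0.3735
risk, non-obese participants = 114/1200 = 0.0950
AR% = (0.3735 − 0.0950) / 0.3735 = 0.7456 → 74.565%

AR%: 74.565%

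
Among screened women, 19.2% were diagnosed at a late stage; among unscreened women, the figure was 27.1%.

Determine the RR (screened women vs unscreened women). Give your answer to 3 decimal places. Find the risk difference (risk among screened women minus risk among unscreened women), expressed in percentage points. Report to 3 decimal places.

RR = 0.708; RD = -7.900

RR = 0.1920 / 0.2710 = 0.708
risk difference = 0.1920 − 0.2710 = -0.0790 → -7.900 percentage points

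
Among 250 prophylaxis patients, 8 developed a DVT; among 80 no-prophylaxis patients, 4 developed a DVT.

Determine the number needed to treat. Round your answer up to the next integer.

NNT: 56

risk, prophylaxis patients = 8/250 = 0.032000
risk, no-prophylaxis patients = 4/80 = 0.050000
absolute risk difference = 0.018000
1 / 0.018000 = 55.556 → round up → 56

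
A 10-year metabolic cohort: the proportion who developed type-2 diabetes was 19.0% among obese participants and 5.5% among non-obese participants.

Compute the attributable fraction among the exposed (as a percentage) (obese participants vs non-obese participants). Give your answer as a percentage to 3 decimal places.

AR% = (0.1900 − 0.0550) / 0.1900 = 0.7105 → 71.053%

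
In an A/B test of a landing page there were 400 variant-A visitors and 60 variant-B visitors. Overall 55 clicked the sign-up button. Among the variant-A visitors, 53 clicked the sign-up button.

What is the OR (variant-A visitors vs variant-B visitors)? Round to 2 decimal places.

variant-A visitors without the outcome: 400 − 53 = 347
variant-B visitors with the outcome: 55 − 53 = 2
variant-B visitors without the outcome: 60 − 2 = 58
OR = (53 × 58) / (347 × 2) = 3074/694 ≈ 4.43

4.43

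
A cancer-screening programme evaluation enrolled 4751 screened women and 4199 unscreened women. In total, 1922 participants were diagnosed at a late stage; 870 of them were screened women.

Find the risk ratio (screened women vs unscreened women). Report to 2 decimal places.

screened women without the outcome: 4751 − 870 = 3881
unscreened women with the outcome: 1922 − 870 = 1052
unscreened women without the outcome: 4199 − 1052 = 3147
risk, screened women = 870/4751 = 0.1831
risk, unscreened women = 1052/4199 = 0.2505
RR = 0.1831 / 0.2505 = 0.73

RR: 0.73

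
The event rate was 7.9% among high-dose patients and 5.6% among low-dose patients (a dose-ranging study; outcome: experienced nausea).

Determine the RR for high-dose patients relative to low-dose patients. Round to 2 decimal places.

RR = 0.0790 / 0.0560 = 1.41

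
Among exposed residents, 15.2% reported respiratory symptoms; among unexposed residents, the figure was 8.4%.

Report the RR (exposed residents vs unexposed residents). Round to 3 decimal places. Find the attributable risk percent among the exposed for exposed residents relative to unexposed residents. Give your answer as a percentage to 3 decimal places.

RR = 0.1520 / 0.0840 = 1.810
AR% = (0.1520 − 0.0840) / 0.1520 = 0.4474 → 44.737%

RR = 1.810; AR% = 44.737%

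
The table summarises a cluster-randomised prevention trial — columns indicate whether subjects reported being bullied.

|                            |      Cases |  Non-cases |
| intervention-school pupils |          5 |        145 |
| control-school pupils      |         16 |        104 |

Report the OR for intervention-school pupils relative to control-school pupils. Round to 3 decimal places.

OR = (5 × 104) / (145 × 16) = 520/2320 ≈ 0.224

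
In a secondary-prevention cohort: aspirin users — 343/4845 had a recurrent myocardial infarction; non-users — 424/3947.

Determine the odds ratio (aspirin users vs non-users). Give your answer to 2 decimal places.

0.63

odds, aspirin users = 343/4502 = 0.0762
odds, non-users = 424/3523 = 0.1204
OR = 0.0762 / 0.1204 = 0.63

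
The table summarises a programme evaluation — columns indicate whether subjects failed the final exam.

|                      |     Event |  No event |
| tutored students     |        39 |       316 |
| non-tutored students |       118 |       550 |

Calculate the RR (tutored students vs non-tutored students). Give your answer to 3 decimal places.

0.622

risk, tutored students = 39/355 = 0.1099
risk, non-tutored students = 118/668 = 0.1766
RR = 0.1099 / 0.1766 = 0.622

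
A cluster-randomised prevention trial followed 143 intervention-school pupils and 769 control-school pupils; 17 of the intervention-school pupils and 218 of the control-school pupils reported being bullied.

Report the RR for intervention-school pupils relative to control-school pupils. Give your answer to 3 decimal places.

risk, intervention-school pupils = 17/143 = 0.1189
risk, control-school pupils = 218/769 = 0.2835
RR = 0.1189 / 0.2835 = 0.419

RR ≈ 0.419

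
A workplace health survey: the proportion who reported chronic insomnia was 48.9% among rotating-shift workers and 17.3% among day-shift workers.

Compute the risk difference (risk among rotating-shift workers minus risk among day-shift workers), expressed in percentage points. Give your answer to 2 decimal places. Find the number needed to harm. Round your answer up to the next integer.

risk difference = 0.4890 − 0.1730 = 0.3160 → 31.60 percentage points
absolute risk difference = 0.316000
1 / 0.316000 = 3.165 → round up → 4

RD = 31.60; NNH = 4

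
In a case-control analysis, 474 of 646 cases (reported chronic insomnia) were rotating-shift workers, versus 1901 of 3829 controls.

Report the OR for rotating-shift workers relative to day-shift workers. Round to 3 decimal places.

OR = (474 × 1928) / (1901 × 172) = 913872/326972 ≈ 2.795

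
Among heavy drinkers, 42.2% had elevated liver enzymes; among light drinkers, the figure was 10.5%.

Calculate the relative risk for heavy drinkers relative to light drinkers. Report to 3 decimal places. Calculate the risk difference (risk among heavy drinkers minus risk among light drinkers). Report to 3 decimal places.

RR = 0.4220 / 0.1050 = 4.019
risk difference = 0.4220 − 0.1050 = 0.317

RR = 4.019; RD = 0.317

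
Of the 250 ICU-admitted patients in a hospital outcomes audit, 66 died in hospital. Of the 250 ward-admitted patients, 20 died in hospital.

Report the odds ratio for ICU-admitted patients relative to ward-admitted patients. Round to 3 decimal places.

OR = (66 × 230) / (184 × 20) = 15180/3680 ≈ 4.125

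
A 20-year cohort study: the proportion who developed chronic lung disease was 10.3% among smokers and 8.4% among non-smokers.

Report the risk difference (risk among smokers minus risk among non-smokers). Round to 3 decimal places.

risk difference = 0.1030 − 0.0840 = 0.019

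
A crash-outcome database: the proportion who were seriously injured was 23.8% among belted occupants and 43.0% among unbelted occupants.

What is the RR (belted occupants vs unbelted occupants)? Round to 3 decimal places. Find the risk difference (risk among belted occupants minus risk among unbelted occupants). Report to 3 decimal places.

RR = 0.553; RD = -0.192

RR = 0.2380 / 0.4300 = 0.553
risk difference = 0.2380 − 0.4300 = -0.192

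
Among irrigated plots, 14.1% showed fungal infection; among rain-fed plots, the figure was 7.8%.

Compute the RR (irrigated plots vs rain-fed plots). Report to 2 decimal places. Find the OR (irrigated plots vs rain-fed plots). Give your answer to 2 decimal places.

RR = 1.81; OR = 1.94

RR = 0.1410 / 0.0780 = 1.81
odds, irrigated plots = 0.1410/0.8590 = 0.1641
odds, rain-fed plots = 0.0780/0.9220 = 0.0846
OR = 0.1641 / 0.0846 = 1.94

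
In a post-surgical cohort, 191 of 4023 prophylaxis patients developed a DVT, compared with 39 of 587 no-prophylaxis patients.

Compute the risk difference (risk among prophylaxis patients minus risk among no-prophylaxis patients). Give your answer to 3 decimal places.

risk, prophylaxis patients = 191/4023 = 0.04748
risk, no-prophylaxis patients = 39/587 = 0.06644
risk difference = 0.04748 − 0.06644 = -0.019

-0.019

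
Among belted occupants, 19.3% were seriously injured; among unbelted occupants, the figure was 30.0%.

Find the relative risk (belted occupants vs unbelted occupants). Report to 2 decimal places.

RR = 0.1930 / 0.3000 = 0.64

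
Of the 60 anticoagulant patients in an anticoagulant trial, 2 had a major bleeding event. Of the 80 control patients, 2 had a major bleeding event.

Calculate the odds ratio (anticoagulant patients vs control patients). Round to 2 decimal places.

odds, anticoagulant patients = 2/58 = 0.03448
odds, control patients = 2/78 = 0.02564
OR = 0.03448 / 0.02564 = 1.34

OR = 1.34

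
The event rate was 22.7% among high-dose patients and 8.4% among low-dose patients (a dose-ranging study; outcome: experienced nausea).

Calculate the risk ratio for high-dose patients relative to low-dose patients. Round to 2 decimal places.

RR = 0.2270 / 0.0840 = 2.70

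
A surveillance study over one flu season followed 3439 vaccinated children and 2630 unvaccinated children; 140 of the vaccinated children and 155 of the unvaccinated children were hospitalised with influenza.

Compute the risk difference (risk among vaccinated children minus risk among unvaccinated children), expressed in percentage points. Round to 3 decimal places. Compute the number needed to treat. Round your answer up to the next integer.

risk, vaccinated children = 140/3439 = 0.04071
risk, unvaccinated children = 155/2630 = 0.05894
risk difference = 0.04071 − 0.05894 = -0.01823 → -1.823 percentage points
absolute risk difference = 0.018226
1 / 0.018226 = 54.867 → round up → 55

RD = -1.823; NNT = 55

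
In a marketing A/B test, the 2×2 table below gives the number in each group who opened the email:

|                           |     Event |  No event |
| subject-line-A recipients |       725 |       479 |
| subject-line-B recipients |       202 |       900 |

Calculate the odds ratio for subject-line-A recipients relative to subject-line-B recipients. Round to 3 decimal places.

OR = (725 × 900) / (479 × 202) = 652500/96758 ≈ 6.744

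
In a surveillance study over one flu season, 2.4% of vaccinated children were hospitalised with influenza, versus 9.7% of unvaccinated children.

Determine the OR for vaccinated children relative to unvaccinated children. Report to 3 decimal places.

OR ≈ 0.229

odds, vaccinated children = 0.02400/0.97600 = 0.02459
odds, unvaccinated children = 0.09700/0.90300 = 0.10742
OR = 0.02459 / 0.10742 = 0.229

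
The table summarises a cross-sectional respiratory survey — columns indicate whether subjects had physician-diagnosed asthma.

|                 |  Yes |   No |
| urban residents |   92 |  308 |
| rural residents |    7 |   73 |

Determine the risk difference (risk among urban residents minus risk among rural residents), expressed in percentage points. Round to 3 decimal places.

risk, urban residents = 92/400 = 0.2300
risk, rural residents = 7/80 = 0.0875
risk difference = 0.2300 − 0.0875 = 0.1425 → 14.250 percentage points

14.250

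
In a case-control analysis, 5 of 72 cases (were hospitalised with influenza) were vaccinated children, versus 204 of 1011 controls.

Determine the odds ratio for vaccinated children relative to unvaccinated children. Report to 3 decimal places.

OR = (5 × 807) / (204 × 67) = 4035/13668 ≈ 0.295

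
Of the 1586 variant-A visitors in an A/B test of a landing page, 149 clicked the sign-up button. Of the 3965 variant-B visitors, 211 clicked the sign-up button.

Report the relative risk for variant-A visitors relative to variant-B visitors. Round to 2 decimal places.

risk, variant-A visitors = 149/1586 = 0.0939
risk, variant-B visitors = 211/3965 = 0.0532
RR = 0.0939 / 0.0532 = 1.77

RR ≈ 1.77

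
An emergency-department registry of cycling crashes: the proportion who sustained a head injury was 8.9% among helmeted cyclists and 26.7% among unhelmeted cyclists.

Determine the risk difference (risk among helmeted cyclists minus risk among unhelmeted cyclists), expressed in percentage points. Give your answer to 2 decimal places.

RD ≈ -17.80

risk difference = 0.0890 − 0.2670 = -0.1780 → -17.80 percentage points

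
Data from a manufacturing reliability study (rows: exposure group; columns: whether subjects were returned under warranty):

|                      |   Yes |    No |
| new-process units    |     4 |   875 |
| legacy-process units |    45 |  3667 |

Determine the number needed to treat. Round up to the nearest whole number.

NNT: 133

risk, new-process units = 4/879 = 0.004551
risk, legacy-process units = 45/3712 = 0.012123
absolute risk difference = 0.007572
1 / 0.007572 = 132.066 → round up → 133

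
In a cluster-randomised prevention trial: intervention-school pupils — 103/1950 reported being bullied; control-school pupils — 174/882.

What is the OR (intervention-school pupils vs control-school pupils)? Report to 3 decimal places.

OR = (103 × 708) / (1847 × 174) = 72924/321378 ≈ 0.227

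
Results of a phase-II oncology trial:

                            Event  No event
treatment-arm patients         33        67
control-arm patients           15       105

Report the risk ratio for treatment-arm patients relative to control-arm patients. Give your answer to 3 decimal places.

risk, treatment-arm patients = 33/100 = 0.3300
risk, control-arm patients = 15/120 = 0.1250
RR = 0.3300 / 0.1250 = 2.640

2.640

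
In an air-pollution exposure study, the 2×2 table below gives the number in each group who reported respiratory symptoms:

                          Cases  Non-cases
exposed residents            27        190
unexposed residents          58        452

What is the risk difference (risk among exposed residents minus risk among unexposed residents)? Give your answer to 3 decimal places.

risk, exposed residents = 27/217 = 0.1244
risk, unexposed residents = 58/510 = 0.1137
risk difference = 0.1244 − 0.1137 = 0.011

0.011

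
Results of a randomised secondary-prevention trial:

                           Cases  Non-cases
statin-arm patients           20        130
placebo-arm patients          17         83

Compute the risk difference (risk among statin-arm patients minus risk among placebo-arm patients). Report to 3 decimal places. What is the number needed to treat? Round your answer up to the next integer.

risk, statin-arm patients = 20/150 = 0.1333
risk, placebo-arm patients = 17/100 = 0.1700
risk difference = 0.1333 − 0.1700 = -0.037
absolute risk difference = 0.036667
1 / 0.036667 = 27.272 → round up → 28

RD = -0.037; NNT = 28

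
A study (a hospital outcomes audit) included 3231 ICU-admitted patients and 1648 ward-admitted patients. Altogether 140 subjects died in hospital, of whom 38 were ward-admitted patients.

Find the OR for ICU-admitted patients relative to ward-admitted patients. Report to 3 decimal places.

1.381

ICU-admitted patients with the outcome: 140 − 38 = 102
ICU-admitted patients without the outcome: 3231 − 102 = 3129
ward-admitted patients without the outcome: 1648 − 38 = 1610
OR = (102 × 1610) / (3129 × 38) = 164220/118902 ≈ 1.381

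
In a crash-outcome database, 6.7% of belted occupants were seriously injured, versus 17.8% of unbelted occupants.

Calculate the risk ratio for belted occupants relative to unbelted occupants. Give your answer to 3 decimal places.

RR = 0.0670 / 0.1780 = 0.376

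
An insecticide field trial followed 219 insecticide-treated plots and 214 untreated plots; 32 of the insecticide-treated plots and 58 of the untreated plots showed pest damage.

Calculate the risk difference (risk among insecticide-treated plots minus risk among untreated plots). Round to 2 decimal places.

-0.12

risk, insecticide-treated plots = 32/219 = 0.1461
risk, untreated plots = 58/214 = 0.2710
risk difference = 0.1461 − 0.2710 = -0.12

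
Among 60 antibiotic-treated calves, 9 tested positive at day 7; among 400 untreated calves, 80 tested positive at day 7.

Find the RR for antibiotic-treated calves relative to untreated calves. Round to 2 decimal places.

risk, antibiotic-treated calves = 9/60 = 0.1500
risk, untreated calves = 80/400 = 0.2000
RR = 0.1500 / 0.2000 = 0.75

RR = 0.75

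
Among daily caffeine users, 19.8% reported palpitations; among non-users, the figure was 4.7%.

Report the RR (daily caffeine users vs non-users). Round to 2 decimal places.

RR = 0.19800 / 0.04700 = 4.21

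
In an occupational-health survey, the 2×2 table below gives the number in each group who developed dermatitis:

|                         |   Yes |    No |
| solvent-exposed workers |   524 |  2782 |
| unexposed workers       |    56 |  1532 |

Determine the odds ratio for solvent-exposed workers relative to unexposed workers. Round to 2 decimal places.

OR = (524 × 1532) / (2782 × 56) = 802768/155792 ≈ 5.15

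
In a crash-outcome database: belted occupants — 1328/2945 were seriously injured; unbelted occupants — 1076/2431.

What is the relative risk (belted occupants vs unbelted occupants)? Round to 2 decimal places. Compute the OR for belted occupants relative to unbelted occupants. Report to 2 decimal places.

risk, belted occupants = 1328/2945 = 0.4509
risk, unbelted occupants = 1076/2431 = 0.4426
RR = 0.4509 / 0.4426 = 1.02
odds, belted occupants = 1328/1617 = 0.8213
odds, unbelted occupants = 1076/1355 = 0.7941
OR = 0.8213 / 0.7941 = 1.03

RR = 1.02; OR = 1.03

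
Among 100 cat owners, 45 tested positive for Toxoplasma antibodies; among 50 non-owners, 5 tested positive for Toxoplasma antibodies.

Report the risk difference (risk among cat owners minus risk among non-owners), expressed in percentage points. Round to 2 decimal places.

RD ≈ 35.00

risk, cat owners = 45/100 = 0.4500
risk, non-owners = 5/50 = 0.1000
risk difference = 0.4500 − 0.1000 = 0.3500 → 35.00 percentage points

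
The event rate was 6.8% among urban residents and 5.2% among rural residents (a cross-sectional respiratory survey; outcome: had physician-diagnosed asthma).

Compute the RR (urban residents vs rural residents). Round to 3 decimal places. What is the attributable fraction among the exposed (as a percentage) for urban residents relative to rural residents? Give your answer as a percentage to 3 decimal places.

RR = 0.0680 / 0.0520 = 1.308
AR% = (0.0680 − 0.0520) / 0.0680 = 0.2353 → 23.529%

RR = 1.308; AR% = 23.529%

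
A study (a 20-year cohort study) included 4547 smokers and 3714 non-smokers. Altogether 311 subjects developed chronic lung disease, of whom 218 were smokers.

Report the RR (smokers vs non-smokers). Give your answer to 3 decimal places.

1.915

smokers without the outcome: 4547 − 218 = 4329
non-smokers with the outcome: 311 − 218 = 93
non-smokers without the outcome: 3714 − 93 = 3621
risk, smokers = 218/4547 = 0.04794
risk, non-smokers = 93/3714 = 0.02504
RR = 0.04794 / 0.02504 = 1.915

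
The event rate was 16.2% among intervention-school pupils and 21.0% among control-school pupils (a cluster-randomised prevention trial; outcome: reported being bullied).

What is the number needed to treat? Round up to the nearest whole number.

21

absolute risk difference = 0.048000
1 / 0.048000 = 20.833 → round up → 21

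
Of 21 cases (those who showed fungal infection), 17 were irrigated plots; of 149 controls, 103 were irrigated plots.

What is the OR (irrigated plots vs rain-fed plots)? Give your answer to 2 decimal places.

OR = (17 × 46) / (103 × 4) = 782/412 ≈ 1.90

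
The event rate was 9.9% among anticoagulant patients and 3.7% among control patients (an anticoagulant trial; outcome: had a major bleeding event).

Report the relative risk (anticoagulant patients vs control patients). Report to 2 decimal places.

RR = 0.09900 / 0.03700 = 2.68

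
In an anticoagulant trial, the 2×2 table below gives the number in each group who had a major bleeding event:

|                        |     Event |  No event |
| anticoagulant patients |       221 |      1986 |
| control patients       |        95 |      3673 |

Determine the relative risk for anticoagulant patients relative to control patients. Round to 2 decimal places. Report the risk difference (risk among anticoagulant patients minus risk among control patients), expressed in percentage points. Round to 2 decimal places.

RR = 3.97; RD = 7.49

risk, anticoagulant patients = 221/2207 = 0.10014
risk, control patients = 95/3768 = 0.02521
RR = 0.10014 / 0.02521 = 3.97
risk difference = 0.10014 − 0.02521 = 0.07492 → 7.49 percentage points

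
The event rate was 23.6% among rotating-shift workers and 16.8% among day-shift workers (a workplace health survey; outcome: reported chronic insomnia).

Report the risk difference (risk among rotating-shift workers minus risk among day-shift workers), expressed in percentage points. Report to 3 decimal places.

risk difference = 0.2360 − 0.1680 = 0.0680 → 6.800 percentage points

RD = 6.800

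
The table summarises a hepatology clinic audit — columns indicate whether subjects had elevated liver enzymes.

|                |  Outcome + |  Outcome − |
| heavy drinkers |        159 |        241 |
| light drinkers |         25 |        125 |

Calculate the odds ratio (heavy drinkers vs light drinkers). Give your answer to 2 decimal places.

OR = (159 × 125) / (241 × 25) = 19875/6025 ≈ 3.30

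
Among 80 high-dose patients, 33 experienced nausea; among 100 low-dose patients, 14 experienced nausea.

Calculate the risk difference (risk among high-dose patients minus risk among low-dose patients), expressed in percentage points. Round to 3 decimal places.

risk, high-dose patients = 33/80 = 0.4125
risk, low-dose patients = 14/100 = 0.1400
risk difference = 0.4125 − 0.1400 = 0.2725 → 27.250 percentage points

RD ≈ 27.250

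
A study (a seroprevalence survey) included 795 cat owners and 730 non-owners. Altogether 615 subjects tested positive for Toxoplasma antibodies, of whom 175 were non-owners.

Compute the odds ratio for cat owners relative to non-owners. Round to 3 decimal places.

3.931

cat owners with the outcome: 615 − 175 = 440
cat owners without the outcome: 795 − 440 = 355
non-owners without the outcome: 730 − 175 = 555
odds, cat owners = 440/355 = 1.2394
odds, non-owners = 175/555 = 0.3153
OR = 1.2394 / 0.3153 = 3.931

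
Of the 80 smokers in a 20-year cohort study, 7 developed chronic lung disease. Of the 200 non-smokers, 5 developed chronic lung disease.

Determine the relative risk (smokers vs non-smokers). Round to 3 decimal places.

3.500

risk, smokers = 7/80 = 0.08750
risk, non-smokers = 5/200 = 0.02500
RR = 0.08750 / 0.02500 = 3.500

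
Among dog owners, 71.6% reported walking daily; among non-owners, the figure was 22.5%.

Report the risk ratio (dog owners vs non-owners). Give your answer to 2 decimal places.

RR = 0.7160 / 0.2250 = 3.18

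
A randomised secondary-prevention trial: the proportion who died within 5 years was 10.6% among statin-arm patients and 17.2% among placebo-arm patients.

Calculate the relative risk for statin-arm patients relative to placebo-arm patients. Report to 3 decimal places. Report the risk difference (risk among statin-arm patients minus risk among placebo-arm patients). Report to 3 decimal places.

RR = 0.616; RD = -0.066

RR = 0.1060 / 0.1720 = 0.616
risk difference = 0.1060 − 0.1720 = -0.066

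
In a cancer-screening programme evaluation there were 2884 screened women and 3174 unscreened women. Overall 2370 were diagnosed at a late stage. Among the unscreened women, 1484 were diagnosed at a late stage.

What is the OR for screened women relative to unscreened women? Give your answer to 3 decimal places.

screened women with the outcome: 2370 − 1484 = 886
screened women without the outcome: 2884 − 886 = 1998
unscreened women without the outcome: 3174 − 1484 = 1690
odds, screened women = 886/1998 = 0.4434
odds, unscreened women = 1484/1690 = 0.8781
OR = 0.4434 / 0.8781 = 0.505

OR = 0.505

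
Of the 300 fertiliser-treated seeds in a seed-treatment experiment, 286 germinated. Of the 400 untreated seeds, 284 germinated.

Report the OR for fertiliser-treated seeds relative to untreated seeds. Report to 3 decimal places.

odds, fertiliser-treated seeds = 286/14 = 20.4286
odds, untreated seeds = 284/116 = 2.4483
OR = 20.4286 / 2.4483 = 8.344

8.344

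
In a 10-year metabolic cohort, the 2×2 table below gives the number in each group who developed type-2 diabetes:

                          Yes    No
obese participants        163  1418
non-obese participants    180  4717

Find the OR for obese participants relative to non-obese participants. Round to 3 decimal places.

odds, obese participants = 163/1418 = 0.11495
odds, non-obese participants = 180/4717 = 0.03816
OR = 0.11495 / 0.03816 = 3.012

3.012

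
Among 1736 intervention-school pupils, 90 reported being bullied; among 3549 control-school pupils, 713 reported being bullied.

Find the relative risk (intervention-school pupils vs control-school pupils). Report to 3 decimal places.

RR: 0.258

risk, intervention-school pupils = 90/1736 = 0.0518
risk, control-school pupils = 713/3549 = 0.2009
RR = 0.0518 / 0.2009 = 0.258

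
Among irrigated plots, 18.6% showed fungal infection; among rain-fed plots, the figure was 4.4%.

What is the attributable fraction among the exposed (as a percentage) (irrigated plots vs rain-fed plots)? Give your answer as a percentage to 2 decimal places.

AR% = (0.18600 − 0.04400) / 0.18600 = 0.7634 → 76.34%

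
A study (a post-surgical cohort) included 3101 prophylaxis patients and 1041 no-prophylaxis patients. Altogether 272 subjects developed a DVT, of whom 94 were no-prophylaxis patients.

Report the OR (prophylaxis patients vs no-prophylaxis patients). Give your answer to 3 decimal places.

0.613

prophylaxis patients with the outcome: 272 − 94 = 178
prophylaxis patients without the outcome: 3101 − 178 = 2923
no-prophylaxis patients without the outcome: 1041 − 94 = 947
OR = (178 × 947) / (2923 × 94) = 168566/274762 ≈ 0.613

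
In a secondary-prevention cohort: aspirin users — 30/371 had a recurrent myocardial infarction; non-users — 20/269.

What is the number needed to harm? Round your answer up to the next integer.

risk, aspirin users = 30/371 = 0.080863
risk, non-users = 20/269 = 0.074349
absolute risk difference = 0.006513
1 / 0.006513 = 153.539 → round up → 154

154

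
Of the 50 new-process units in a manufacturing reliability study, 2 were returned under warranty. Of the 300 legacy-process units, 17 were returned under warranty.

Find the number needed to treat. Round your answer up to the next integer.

NNT ≈ 60

risk, new-process units = 2/50 = 0.040000
risk, legacy-process units = 17/300 = 0.056667
absolute risk difference = 0.016667
1 / 0.016667 = 59.999 → round up → 60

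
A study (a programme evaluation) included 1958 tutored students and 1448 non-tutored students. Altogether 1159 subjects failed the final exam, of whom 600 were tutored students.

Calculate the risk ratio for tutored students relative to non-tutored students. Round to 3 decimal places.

0.794

tutored students without the outcome: 1958 − 600 = 1358
non-tutored students with the outcome: 1159 − 600 = 559
non-tutored students without the outcome: 1448 − 559 = 889
risk, tutored students = 600/1958 = 0.3064
risk, non-tutored students = 559/1448 = 0.3860
RR = 0.3064 / 0.3860 = 0.794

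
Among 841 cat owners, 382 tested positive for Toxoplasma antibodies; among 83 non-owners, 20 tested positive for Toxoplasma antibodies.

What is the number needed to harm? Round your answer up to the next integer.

5

risk, cat owners = 382/841 = 0.454221
risk, non-owners = 20/83 = 0.240964
absolute risk difference = 0.213257
1 / 0.213257 = 4.689 → round up → 5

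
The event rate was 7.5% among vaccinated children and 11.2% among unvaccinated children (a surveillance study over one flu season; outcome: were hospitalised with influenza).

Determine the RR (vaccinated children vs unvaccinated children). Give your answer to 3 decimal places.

RR = 0.0750 / 0.1120 = 0.670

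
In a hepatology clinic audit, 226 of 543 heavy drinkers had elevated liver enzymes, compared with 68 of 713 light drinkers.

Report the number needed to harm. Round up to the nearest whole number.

risk, heavy drinkers = 226/543 = 0.416206
risk, light drinkers = 68/713 = 0.095372
absolute risk difference = 0.320835
1 / 0.320835 = 3.117 → round up → 4

NNH ≈ 4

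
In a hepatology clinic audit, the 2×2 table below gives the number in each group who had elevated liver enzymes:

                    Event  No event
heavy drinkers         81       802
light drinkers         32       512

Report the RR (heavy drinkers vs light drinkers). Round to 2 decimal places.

risk, heavy drinkers = 81/883 = 0.0917
risk, light drinkers = 32/544 = 0.0588
RR = 0.0917 / 0.0588 = 1.56

1.56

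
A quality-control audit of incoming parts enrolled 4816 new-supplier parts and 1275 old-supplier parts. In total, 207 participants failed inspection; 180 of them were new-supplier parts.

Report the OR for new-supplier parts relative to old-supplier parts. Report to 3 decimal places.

1.795

new-supplier parts without the outcome: 4816 − 180 = 4636
old-supplier parts with the outcome: 207 − 180 = 27
old-supplier parts without the outcome: 1275 − 27 = 1248
odds, new-supplier parts = 180/4636 = 0.03883
odds, old-supplier parts = 27/1248 = 0.02163
OR = 0.03883 / 0.02163 = 1.795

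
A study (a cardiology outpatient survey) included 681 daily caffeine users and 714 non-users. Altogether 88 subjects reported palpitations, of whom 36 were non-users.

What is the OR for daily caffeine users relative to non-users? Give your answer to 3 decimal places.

1.557

daily caffeine users with the outcome: 88 − 36 = 52
daily caffeine users without the outcome: 681 − 52 = 629
non-users without the outcome: 714 − 36 = 678
odds, daily caffeine users = 52/629 = 0.0827
odds, non-users = 36/678 = 0.0531
OR = 0.0827 / 0.0531 = 1.557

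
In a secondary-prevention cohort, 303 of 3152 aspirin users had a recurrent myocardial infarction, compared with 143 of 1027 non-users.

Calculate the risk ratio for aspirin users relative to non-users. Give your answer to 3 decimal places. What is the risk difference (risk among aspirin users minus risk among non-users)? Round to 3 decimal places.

RR = 0.690; RD = -0.043

risk, aspirin users = 303/3152 = 0.0961
risk, non-users = 143/1027 = 0.1392
RR = 0.0961 / 0.1392 = 0.690
risk difference = 0.0961 − 0.1392 = -0.043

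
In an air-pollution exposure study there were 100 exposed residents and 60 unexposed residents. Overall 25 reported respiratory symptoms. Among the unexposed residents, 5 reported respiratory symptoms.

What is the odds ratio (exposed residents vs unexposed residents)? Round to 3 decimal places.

exposed residents with the outcome: 25 − 5 = 20
exposed residents without the outcome: 100 − 20 = 80
unexposed residents without the outcome: 60 − 5 = 55
odds, exposed residents = 20/80 = 0.2500
odds, unexposed residents = 5/55 = 0.0909
OR = 0.2500 / 0.0909 = 2.750

2.750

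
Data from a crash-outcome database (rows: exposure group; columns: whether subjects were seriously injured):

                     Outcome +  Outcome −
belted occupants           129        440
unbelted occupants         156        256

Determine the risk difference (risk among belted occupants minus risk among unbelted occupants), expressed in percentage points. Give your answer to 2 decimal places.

RD = -15.19

risk, belted occupants = 129/569 = 0.2267
risk, unbelted occupants = 156/412 = 0.3786
risk difference = 0.2267 − 0.3786 = -0.1519 → -15.19 percentage points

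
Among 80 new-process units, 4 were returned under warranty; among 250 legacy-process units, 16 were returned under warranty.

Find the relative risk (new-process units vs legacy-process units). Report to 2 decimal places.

risk, new-process units = 4/80 = 0.0500
risk, legacy-process units = 16/250 = 0.0640
RR = 0.0500 / 0.0640 = 0.78

0.78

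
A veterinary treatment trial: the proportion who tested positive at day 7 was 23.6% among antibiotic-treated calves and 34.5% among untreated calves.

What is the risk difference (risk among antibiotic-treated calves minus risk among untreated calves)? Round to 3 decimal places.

risk difference = 0.2360 − 0.3450 = -0.109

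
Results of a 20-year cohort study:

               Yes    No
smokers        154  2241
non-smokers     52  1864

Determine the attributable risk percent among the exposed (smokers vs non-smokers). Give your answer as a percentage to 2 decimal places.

risk, smokers = 154/2395 = 0.06430
risk, non-smokers = 52/1916 = 0.02714
AR% = (0.06430 − 0.02714) / 0.06430 = 0.5779 → 57.79%

AR%: 57.79%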